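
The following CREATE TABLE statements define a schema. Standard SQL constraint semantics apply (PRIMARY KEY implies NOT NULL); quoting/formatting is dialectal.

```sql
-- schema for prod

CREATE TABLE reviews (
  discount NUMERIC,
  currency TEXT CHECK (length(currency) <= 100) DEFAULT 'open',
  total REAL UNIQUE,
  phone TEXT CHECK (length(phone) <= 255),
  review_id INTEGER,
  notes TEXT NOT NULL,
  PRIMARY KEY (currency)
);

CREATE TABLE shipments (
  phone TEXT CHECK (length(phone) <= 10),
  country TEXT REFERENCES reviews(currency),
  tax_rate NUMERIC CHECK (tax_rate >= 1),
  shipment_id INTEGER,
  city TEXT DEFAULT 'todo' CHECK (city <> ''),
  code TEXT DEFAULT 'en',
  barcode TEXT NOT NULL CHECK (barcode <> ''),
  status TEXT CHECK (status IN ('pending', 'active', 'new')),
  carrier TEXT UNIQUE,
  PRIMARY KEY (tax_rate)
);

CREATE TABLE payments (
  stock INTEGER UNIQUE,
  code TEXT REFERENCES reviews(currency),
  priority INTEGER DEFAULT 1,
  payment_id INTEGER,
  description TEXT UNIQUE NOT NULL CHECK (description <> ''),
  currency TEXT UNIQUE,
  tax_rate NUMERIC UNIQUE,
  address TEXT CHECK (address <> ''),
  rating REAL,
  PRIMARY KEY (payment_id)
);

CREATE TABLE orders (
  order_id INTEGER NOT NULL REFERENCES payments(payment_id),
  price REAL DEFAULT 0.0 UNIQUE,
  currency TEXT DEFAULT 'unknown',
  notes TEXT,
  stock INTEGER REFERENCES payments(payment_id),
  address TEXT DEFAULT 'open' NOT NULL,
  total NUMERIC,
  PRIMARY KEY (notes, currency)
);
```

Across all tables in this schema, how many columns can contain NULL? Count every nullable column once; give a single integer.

reviews: 4 nullable (discount, total, phone, review_id — PK (currency) and explicit NOT NULL columns excluded).
shipments: 7 nullable (phone, country, shipment_id, city, code, status, carrier — PK (tax_rate) and explicit NOT NULL columns excluded).
payments: 7 nullable (stock, code, priority, currency, tax_rate, address, rating — PK (payment_id) and explicit NOT NULL columns excluded).
orders: 3 nullable (price, stock, total — PK (notes, currency) and explicit NOT NULL columns excluded).
Total: 4 + 7 + 7 + 3 = 21.

21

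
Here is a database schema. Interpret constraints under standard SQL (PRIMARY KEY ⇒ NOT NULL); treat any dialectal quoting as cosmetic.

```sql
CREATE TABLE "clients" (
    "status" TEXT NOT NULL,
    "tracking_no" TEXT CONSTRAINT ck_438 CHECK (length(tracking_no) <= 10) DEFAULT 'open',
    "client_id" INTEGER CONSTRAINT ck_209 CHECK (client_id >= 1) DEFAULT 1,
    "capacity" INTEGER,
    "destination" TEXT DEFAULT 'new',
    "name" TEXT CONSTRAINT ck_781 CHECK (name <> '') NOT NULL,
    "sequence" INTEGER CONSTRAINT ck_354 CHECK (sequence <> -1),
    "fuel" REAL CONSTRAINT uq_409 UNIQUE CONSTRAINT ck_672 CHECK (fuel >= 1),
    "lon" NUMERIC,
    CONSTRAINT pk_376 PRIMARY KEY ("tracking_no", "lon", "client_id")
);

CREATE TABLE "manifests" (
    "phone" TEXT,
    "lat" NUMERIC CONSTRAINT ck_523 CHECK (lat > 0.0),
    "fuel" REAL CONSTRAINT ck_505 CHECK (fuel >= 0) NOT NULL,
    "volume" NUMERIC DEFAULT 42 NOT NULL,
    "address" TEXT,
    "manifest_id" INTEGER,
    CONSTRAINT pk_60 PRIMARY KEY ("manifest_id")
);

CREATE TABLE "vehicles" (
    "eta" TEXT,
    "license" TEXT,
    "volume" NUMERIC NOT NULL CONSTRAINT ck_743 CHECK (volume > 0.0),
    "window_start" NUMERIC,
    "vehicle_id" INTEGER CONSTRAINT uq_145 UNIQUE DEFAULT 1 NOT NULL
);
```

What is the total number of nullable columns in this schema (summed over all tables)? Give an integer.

10

clients: 4 nullable (capacity, destination, sequence, fuel — PK (tracking_no, lon, client_id) and explicit NOT NULL columns excluded).
manifests: 3 nullable (phone, lat, address — PK (manifest_id) and explicit NOT NULL columns excluded).
vehicles: 3 nullable (eta, license, window_start — PK none and explicit NOT NULL columns excluded).
Total: 4 + 3 + 3 = 10.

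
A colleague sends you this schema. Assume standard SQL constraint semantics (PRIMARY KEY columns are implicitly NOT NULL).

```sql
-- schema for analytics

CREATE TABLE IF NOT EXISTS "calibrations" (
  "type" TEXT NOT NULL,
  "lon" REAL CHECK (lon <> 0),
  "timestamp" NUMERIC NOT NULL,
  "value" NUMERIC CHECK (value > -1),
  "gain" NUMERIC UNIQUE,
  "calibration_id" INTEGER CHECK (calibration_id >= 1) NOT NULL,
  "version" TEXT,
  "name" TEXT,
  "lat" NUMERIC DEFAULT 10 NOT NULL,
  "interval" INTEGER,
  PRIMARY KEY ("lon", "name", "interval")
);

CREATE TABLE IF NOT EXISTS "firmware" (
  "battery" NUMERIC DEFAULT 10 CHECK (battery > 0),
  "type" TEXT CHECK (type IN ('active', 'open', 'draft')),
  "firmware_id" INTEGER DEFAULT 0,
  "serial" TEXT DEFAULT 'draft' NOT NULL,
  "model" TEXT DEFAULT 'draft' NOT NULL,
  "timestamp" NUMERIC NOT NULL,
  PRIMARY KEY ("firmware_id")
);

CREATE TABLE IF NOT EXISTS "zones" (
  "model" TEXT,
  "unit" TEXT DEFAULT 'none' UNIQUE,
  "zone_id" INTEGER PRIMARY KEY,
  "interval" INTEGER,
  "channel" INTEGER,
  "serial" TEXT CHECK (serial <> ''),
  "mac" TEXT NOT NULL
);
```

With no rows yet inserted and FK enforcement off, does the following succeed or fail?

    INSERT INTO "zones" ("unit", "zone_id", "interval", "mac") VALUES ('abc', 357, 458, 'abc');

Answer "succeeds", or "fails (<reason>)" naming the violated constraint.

NOT NULL columns: mac is supplied; zone_id is supplied.
No constraint is violated.

succeeds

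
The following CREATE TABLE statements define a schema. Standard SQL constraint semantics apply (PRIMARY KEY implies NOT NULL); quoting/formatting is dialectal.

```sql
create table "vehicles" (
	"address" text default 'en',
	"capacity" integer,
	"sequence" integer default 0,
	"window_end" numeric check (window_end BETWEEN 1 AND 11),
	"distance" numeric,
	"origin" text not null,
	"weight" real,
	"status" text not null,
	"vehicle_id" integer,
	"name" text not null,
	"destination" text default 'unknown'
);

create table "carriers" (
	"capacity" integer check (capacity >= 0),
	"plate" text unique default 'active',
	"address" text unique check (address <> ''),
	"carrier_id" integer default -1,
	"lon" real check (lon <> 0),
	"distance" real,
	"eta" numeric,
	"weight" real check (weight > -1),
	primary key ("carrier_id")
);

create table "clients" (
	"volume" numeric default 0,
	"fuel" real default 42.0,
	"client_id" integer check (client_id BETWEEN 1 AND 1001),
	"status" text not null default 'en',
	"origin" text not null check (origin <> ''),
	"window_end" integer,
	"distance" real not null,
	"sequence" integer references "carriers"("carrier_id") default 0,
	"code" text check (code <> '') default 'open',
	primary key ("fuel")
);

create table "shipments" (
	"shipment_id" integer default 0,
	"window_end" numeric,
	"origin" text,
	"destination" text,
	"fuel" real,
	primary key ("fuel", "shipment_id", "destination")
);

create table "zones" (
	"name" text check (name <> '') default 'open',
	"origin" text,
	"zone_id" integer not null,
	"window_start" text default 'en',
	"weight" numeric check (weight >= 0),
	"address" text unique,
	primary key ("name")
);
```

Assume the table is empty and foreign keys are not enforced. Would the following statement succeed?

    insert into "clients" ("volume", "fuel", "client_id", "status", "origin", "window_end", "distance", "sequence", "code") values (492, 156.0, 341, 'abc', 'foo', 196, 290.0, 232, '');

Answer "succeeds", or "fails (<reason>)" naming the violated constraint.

fails (CHECK on code)

The value '' for code violates CHECK (code <> '').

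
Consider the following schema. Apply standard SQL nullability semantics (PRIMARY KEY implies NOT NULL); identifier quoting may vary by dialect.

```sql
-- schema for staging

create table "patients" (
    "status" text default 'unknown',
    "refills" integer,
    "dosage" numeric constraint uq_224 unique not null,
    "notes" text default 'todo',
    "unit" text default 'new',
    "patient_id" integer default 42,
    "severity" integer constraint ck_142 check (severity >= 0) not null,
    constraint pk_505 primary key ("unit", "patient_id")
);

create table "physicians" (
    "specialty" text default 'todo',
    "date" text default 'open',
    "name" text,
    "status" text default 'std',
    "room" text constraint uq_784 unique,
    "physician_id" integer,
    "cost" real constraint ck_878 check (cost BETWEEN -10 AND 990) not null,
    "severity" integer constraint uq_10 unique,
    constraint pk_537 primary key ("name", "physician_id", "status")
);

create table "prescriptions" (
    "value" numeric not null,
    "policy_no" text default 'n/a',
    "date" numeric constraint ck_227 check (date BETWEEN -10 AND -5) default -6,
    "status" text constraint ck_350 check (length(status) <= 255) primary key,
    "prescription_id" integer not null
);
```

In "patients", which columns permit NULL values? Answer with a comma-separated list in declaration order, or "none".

- status: DEFAULT only fills an omitted column; an explicit NULL is still allowed → nullable.
- refills: no NOT NULL constraint applies → nullable.
- dosage: declared NOT NULL → not nullable.
- notes: DEFAULT only fills an omitted column; an explicit NULL is still allowed → nullable.
- unit: part of the PRIMARY KEY, which implies NOT NULL → not nullable.
- patient_id: part of the PRIMARY KEY, which implies NOT NULL → not nullable.
- severity: declared NOT NULL → not nullable.

status, refills, notes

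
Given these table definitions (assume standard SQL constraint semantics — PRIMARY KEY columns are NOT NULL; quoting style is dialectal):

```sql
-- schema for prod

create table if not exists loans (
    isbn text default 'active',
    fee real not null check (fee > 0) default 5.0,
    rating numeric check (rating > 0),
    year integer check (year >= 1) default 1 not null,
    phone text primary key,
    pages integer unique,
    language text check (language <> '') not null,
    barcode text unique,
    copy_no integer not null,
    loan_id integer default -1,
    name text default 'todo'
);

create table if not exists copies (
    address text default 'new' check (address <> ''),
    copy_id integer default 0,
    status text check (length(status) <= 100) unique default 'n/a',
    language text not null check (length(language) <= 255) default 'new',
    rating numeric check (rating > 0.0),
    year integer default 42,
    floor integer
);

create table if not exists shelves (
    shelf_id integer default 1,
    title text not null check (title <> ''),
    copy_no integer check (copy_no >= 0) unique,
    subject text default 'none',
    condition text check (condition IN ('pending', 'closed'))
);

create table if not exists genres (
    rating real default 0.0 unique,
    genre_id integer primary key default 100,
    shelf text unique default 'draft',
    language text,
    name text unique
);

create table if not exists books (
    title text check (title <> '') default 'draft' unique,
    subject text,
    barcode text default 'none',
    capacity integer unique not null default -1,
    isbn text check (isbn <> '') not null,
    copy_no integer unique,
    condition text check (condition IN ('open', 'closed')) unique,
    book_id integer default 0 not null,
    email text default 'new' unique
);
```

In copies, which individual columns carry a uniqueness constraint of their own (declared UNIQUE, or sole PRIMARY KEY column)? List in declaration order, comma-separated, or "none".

status

- address: no UNIQUE or single-column PK constraint.
- copy_id: no UNIQUE or single-column PK constraint.
- status: declared UNIQUE → unique.
- language: no UNIQUE or single-column PK constraint.
- rating: no UNIQUE or single-column PK constraint.
- year: no UNIQUE or single-column PK constraint.
- floor: no UNIQUE or single-column PK constraint.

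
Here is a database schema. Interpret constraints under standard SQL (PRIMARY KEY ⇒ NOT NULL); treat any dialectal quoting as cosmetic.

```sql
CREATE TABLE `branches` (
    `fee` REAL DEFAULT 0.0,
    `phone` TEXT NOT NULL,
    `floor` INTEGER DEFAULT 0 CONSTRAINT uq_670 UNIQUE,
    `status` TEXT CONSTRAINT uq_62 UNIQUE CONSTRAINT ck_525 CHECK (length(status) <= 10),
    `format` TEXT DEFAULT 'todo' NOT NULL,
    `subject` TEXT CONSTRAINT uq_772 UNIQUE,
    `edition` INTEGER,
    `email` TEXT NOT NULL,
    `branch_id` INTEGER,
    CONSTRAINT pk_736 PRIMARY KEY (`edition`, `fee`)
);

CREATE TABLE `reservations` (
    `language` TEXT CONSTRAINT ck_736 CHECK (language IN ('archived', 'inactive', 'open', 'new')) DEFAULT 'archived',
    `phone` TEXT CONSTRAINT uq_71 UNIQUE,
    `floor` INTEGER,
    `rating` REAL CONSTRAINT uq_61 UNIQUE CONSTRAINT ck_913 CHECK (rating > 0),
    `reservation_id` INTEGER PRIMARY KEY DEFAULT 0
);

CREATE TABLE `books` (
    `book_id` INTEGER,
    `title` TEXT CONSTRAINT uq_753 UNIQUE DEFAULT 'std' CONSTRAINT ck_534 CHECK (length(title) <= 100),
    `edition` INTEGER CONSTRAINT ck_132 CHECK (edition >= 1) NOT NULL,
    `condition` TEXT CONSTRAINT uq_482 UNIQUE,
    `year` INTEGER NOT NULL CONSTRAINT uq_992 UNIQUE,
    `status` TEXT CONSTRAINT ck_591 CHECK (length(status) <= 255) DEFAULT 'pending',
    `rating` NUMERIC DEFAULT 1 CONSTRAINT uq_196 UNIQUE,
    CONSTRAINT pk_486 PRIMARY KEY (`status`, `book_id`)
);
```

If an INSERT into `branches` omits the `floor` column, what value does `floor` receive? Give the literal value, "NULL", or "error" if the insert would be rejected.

floor has an explicit DEFAULT 0.
When the column is omitted from an INSERT, that default is used.

0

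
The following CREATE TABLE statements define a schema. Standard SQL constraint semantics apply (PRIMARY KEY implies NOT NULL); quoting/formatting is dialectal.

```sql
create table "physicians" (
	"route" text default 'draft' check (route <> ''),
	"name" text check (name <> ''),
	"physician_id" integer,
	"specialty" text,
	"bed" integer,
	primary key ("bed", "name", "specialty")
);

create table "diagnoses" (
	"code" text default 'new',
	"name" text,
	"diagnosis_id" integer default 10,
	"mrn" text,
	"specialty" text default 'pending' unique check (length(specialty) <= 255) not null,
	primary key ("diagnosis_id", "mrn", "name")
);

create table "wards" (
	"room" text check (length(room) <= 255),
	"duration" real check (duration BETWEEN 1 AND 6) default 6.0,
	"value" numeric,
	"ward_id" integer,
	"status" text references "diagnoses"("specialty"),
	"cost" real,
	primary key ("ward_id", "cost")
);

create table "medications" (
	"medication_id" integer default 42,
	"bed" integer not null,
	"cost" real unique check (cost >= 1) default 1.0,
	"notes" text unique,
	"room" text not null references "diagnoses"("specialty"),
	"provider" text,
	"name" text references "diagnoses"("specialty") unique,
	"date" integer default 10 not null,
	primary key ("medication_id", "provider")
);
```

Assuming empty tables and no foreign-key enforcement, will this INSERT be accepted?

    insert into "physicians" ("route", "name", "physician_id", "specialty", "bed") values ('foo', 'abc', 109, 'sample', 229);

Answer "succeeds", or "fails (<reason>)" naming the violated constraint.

NOT NULL columns: bed is supplied; name is supplied; specialty is supplied.
CHECK constraints: 'foo' satisfies (route <> ''); 'abc' satisfies (name <> '').
No constraint is violated.

succeeds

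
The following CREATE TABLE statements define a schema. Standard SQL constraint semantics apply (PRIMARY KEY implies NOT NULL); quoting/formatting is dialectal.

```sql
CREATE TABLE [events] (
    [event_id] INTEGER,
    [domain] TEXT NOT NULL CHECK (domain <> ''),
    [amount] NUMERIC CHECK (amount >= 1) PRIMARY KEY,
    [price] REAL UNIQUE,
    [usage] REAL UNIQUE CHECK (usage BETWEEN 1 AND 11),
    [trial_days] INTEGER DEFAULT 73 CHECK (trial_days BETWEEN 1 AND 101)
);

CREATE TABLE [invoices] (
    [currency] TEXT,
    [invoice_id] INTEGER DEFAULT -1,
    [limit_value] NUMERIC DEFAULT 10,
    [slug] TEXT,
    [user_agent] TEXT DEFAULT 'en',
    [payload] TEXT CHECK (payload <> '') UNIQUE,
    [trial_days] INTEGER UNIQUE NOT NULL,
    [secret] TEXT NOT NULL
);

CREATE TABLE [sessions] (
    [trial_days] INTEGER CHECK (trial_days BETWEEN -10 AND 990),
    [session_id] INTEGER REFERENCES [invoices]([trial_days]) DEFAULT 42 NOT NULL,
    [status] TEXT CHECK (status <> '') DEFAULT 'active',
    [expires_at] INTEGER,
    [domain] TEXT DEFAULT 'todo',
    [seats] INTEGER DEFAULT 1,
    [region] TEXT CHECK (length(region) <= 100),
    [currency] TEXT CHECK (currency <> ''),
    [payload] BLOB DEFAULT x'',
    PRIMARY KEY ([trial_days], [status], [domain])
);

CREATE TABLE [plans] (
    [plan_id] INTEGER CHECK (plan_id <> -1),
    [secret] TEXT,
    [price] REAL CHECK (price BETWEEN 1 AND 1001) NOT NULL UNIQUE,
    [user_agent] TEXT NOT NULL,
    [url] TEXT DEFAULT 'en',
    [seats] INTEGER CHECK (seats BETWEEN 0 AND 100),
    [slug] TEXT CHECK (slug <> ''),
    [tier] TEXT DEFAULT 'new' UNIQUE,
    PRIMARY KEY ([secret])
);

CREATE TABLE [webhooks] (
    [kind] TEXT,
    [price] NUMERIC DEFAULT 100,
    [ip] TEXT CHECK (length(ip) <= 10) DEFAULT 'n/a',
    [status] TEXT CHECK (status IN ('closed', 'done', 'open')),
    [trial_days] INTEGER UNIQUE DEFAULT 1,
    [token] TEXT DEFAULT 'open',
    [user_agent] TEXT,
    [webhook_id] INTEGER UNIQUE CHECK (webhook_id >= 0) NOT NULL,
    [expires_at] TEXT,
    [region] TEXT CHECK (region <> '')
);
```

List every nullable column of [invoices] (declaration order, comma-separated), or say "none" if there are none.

- currency: no NOT NULL constraint applies → nullable.
- invoice_id: DEFAULT only fills an omitted column; an explicit NULL is still allowed → nullable.
- limit_value: DEFAULT only fills an omitted column; an explicit NULL is still allowed → nullable.
- slug: no NOT NULL constraint applies → nullable.
- user_agent: DEFAULT only fills an omitted column; an explicit NULL is still allowed → nullable.
- payload: CHECK does not forbid NULL (a CHECK constraint passes when its expression is NULL) → nullable.
- trial_days: declared NOT NULL → not nullable.
- secret: declared NOT NULL → not nullable.

currency, invoice_id, limit_value, slug, user_agent, payload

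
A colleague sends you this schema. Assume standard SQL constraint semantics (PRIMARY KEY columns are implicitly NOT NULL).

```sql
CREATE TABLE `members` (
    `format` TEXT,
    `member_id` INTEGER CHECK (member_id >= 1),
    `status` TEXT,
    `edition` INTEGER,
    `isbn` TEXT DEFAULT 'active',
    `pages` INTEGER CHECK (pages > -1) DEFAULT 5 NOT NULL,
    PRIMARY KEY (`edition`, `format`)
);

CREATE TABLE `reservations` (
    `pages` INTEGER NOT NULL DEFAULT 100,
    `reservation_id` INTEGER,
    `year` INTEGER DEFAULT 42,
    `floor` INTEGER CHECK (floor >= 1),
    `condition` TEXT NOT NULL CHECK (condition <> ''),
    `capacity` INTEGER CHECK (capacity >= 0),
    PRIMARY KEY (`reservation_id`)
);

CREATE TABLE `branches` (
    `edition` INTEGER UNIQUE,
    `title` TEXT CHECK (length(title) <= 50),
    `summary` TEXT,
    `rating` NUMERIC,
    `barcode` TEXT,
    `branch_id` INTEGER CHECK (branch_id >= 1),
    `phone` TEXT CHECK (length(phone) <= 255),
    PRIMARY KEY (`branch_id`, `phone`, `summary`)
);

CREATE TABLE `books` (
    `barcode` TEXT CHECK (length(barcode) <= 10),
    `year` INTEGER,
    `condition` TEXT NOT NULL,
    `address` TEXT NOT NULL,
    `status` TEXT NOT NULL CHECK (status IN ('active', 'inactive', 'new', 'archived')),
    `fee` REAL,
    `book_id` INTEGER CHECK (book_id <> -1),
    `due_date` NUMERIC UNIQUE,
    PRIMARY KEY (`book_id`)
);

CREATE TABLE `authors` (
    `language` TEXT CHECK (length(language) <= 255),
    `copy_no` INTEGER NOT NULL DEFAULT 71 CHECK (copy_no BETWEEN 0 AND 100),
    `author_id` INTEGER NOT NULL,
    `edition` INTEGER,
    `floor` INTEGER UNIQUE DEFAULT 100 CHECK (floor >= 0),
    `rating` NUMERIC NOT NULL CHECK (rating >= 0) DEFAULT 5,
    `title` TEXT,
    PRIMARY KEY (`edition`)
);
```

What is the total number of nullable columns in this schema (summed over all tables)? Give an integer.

17

members: 3 nullable (member_id, status, isbn — PK (edition, format) and explicit NOT NULL columns excluded).
reservations: 3 nullable (year, floor, capacity — PK (reservation_id) and explicit NOT NULL columns excluded).
branches: 4 nullable (edition, title, rating, barcode — PK (branch_id, phone, summary) and explicit NOT NULL columns excluded).
books: 4 nullable (barcode, year, fee, due_date — PK (book_id) and explicit NOT NULL columns excluded).
authors: 3 nullable (language, floor, title — PK (edition) and explicit NOT NULL columns excluded).
Total: 3 + 3 + 4 + 4 + 3 = 17.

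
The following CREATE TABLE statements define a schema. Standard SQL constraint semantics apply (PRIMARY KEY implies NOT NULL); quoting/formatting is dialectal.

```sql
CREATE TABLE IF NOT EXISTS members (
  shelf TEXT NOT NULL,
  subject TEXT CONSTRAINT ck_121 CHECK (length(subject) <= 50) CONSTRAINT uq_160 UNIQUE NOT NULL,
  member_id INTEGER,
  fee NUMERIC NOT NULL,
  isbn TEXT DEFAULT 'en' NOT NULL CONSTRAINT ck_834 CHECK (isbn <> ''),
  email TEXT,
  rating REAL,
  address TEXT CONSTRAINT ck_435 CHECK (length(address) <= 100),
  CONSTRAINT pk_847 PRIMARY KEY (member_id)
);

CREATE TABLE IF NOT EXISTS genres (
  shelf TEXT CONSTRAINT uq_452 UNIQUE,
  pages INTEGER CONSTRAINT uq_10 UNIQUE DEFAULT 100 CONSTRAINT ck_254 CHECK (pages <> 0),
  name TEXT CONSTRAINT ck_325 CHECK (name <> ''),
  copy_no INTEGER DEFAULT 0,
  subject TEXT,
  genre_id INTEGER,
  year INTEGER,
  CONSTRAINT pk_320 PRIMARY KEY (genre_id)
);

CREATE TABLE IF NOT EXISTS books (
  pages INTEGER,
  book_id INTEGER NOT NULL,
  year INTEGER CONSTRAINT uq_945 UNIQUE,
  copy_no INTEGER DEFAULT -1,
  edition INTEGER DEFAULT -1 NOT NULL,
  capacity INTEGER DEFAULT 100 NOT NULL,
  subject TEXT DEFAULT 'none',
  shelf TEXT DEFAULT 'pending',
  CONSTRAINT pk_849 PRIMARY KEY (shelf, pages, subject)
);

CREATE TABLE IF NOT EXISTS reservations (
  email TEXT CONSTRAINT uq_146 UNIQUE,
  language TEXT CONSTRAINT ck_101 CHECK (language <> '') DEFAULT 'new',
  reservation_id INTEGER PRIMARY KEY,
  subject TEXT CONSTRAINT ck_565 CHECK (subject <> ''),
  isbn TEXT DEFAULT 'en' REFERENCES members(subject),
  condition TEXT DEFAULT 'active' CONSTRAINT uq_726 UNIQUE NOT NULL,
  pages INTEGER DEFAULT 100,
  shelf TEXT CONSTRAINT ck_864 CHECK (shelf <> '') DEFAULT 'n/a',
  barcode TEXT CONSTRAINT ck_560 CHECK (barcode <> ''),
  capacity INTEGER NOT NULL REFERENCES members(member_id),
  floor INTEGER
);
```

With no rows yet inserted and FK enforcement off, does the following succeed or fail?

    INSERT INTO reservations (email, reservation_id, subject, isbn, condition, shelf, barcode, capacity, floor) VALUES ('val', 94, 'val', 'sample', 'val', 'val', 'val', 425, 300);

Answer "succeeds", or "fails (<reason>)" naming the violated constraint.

NOT NULL columns: capacity is supplied; condition is supplied; reservation_id is supplied.
CHECK constraints: 'val' satisfies (subject <> ''); 'val' satisfies (shelf <> ''); 'val' satisfies (barcode <> '').
No constraint is violated.

succeeds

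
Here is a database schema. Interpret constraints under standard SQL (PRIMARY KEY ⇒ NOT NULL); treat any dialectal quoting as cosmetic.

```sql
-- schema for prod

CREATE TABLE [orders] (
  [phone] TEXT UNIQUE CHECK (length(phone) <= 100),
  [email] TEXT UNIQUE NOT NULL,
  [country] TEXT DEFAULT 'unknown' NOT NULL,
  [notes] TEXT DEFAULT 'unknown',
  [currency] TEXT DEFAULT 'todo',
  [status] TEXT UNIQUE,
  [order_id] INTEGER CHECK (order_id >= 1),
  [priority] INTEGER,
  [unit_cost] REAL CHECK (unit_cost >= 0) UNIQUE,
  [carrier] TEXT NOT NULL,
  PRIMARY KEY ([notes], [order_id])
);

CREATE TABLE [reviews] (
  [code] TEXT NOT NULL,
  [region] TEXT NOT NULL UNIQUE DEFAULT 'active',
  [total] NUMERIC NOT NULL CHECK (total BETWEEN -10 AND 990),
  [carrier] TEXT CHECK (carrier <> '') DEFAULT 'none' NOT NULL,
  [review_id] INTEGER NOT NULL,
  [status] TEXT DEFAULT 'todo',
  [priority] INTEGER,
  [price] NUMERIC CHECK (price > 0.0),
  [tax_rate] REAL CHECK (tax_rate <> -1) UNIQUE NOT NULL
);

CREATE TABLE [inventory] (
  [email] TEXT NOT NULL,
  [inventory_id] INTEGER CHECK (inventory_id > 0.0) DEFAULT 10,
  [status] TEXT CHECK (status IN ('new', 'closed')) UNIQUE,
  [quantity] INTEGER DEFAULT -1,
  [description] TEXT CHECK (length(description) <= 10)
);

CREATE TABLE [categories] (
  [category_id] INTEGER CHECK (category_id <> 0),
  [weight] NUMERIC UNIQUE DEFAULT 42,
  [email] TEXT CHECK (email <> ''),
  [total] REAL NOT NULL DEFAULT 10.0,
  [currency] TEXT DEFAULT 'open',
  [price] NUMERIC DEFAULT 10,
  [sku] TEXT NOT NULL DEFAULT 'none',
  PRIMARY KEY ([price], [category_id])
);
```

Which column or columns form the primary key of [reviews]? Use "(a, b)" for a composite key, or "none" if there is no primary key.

none

No column is declared PRIMARY KEY inline, and there is no table-level PRIMARY KEY clause in reviews.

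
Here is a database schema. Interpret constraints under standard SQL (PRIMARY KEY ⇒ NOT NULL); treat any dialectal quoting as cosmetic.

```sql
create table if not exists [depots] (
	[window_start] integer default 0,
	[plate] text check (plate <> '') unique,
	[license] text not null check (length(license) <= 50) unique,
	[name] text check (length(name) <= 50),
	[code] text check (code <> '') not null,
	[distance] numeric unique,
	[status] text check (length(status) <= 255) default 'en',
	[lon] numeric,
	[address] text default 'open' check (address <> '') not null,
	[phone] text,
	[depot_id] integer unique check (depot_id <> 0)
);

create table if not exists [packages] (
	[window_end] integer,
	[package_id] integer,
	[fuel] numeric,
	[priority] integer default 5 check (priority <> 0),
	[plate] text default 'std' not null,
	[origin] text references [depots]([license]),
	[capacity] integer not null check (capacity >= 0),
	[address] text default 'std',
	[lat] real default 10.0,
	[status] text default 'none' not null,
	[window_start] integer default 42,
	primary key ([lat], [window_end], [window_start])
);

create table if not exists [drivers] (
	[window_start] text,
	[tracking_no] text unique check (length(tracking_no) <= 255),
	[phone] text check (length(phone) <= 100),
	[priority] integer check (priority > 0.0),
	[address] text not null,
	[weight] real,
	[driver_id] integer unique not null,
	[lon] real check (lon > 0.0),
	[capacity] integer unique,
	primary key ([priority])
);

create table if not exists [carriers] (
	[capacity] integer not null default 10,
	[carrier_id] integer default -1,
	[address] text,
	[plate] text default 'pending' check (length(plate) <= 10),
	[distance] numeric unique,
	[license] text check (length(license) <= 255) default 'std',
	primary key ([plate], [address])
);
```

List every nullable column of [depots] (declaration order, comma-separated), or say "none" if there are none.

- window_start: DEFAULT only fills an omitted column; an explicit NULL is still allowed → nullable.
- plate: CHECK does not forbid NULL (a CHECK constraint passes when its expression is NULL) → nullable.
- license: declared NOT NULL → not nullable.
- name: CHECK does not forbid NULL (a CHECK constraint passes when its expression is NULL) → nullable.
- code: declared NOT NULL → not nullable.
- distance: UNIQUE does not imply NOT NULL → nullable.
- status: CHECK does not forbid NULL (a CHECK constraint passes when its expression is NULL) → nullable.
- lon: no NOT NULL constraint applies → nullable.
- address: declared NOT NULL → not nullable.
- phone: no NOT NULL constraint applies → nullable.
- depot_id: CHECK does not forbid NULL (a CHECK constraint passes when its expression is NULL) → nullable.

window_start, plate, name, distance, status, lon, phone, depot_id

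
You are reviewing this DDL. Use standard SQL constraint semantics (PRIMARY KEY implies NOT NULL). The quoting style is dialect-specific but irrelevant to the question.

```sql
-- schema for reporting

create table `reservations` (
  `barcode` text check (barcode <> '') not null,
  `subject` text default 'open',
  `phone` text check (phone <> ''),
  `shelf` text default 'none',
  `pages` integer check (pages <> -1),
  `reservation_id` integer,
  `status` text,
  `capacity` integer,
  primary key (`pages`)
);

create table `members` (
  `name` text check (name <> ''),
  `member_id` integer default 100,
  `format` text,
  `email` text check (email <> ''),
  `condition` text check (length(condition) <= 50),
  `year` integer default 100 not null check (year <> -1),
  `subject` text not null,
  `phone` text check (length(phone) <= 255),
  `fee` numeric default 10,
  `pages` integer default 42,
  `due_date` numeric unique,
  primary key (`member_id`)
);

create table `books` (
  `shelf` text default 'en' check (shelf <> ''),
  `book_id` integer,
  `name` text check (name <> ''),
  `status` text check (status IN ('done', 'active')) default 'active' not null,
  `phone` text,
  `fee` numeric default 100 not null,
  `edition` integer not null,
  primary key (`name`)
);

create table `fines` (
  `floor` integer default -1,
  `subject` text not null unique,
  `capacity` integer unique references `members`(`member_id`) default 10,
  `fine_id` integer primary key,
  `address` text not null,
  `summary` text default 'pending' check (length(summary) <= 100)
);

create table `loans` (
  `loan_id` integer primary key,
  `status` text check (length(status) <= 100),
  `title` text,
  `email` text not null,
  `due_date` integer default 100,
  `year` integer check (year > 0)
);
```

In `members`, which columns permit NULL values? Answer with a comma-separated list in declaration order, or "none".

- name: CHECK does not forbid NULL (a CHECK constraint passes when its expression is NULL) → nullable.
- member_id: part of the PRIMARY KEY, which implies NOT NULL → not nullable.
- format: no NOT NULL constraint applies → nullable.
- email: CHECK does not forbid NULL (a CHECK constraint passes when its expression is NULL) → nullable.
- condition: CHECK does not forbid NULL (a CHECK constraint passes when its expression is NULL) → nullable.
- year: declared NOT NULL → not nullable.
- subject: declared NOT NULL → not nullable.
- phone: CHECK does not forbid NULL (a CHECK constraint passes when its expression is NULL) → nullable.
- fee: DEFAULT only fills an omitted column; an explicit NULL is still allowed → nullable.
- pages: DEFAULT only fills an omitted column; an explicit NULL is still allowed → nullable.
- due_date: UNIQUE does not imply NOT NULL → nullable.

name, format, email, condition, phone, fee, pages, due_date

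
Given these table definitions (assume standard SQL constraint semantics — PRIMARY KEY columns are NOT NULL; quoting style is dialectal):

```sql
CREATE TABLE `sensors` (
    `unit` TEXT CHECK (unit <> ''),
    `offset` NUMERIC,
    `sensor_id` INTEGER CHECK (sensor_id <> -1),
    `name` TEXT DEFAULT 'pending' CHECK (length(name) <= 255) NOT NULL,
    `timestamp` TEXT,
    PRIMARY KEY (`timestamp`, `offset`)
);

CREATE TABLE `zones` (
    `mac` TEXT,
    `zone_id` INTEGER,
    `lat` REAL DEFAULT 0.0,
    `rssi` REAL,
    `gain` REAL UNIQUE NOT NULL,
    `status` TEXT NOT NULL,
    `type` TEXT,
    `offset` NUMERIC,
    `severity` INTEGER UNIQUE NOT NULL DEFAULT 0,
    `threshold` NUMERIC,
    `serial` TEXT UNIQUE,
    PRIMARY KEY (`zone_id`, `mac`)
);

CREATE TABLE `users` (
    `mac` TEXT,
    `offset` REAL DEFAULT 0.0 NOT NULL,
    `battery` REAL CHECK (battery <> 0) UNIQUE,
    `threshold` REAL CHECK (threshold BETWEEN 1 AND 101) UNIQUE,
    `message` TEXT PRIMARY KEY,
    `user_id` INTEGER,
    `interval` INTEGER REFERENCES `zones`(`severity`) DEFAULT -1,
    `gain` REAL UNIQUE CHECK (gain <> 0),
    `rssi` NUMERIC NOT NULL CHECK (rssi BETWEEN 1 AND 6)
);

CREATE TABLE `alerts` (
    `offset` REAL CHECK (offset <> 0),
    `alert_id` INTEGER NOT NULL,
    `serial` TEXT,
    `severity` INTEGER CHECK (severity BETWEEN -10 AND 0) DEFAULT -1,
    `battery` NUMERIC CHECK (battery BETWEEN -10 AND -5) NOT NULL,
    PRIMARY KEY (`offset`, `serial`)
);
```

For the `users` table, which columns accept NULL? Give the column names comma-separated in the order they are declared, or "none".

mac, battery, threshold, user_id, interval, gain

- mac: no NOT NULL constraint applies → nullable.
- offset: declared NOT NULL → not nullable.
- battery: CHECK does not forbid NULL (a CHECK constraint passes when its expression is NULL) → nullable.
- threshold: CHECK does not forbid NULL (a CHECK constraint passes when its expression is NULL) → nullable.
- message: part of the PRIMARY KEY, which implies NOT NULL → not nullable.
- user_id: no NOT NULL constraint applies → nullable.
- interval: a foreign key column may be NULL unless separately constrained → nullable.
- gain: CHECK does not forbid NULL (a CHECK constraint passes when its expression is NULL) → nullable.
- rssi: declared NOT NULL → not nullable.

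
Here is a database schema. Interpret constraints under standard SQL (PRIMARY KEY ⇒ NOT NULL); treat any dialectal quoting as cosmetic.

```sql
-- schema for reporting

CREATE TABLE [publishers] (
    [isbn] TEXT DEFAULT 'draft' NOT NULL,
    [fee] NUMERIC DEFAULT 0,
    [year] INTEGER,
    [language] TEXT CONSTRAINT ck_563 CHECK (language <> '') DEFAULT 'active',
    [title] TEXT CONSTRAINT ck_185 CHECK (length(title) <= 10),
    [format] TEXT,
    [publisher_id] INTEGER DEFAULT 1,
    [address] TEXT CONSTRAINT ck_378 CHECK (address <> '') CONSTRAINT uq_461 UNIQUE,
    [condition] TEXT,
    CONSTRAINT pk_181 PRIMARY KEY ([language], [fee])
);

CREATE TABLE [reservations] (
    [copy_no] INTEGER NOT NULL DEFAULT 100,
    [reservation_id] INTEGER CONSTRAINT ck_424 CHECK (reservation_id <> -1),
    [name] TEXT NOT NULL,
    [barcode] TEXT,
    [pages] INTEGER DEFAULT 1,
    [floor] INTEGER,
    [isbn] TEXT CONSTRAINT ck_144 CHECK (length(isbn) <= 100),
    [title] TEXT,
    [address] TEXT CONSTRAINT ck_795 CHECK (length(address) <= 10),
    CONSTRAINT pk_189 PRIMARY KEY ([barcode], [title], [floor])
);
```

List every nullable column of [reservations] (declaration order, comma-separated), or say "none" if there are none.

reservation_id, pages, isbn, address

- copy_no: declared NOT NULL → not nullable.
- reservation_id: CHECK does not forbid NULL (a CHECK constraint passes when its expression is NULL) → nullable.
- name: declared NOT NULL → not nullable.
- barcode: part of the PRIMARY KEY, which implies NOT NULL → not nullable.
- pages: DEFAULT only fills an omitted column; an explicit NULL is still allowed → nullable.
- floor: part of the PRIMARY KEY, which implies NOT NULL → not nullable.
- isbn: CHECK does not forbid NULL (a CHECK constraint passes when its expression is NULL) → nullable.
- title: part of the PRIMARY KEY, which implies NOT NULL → not nullable.
- address: CHECK does not forbid NULL (a CHECK constraint passes when its expression is NULL) → nullable.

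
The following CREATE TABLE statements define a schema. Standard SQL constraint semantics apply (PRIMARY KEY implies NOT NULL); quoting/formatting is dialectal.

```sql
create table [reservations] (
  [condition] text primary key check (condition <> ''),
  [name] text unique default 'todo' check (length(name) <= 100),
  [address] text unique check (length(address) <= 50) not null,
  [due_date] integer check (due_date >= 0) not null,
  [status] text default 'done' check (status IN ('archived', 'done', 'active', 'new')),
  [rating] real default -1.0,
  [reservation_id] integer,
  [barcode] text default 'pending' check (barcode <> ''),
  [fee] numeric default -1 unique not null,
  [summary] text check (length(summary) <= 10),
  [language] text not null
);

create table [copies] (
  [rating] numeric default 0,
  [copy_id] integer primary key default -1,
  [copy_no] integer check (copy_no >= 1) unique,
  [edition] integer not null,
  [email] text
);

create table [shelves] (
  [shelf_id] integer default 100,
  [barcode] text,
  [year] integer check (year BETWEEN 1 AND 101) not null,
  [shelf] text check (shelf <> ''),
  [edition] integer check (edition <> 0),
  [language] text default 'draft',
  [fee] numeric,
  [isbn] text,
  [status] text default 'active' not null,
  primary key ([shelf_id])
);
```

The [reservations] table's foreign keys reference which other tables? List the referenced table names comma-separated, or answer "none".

none

No column in reservations has a REFERENCES clause.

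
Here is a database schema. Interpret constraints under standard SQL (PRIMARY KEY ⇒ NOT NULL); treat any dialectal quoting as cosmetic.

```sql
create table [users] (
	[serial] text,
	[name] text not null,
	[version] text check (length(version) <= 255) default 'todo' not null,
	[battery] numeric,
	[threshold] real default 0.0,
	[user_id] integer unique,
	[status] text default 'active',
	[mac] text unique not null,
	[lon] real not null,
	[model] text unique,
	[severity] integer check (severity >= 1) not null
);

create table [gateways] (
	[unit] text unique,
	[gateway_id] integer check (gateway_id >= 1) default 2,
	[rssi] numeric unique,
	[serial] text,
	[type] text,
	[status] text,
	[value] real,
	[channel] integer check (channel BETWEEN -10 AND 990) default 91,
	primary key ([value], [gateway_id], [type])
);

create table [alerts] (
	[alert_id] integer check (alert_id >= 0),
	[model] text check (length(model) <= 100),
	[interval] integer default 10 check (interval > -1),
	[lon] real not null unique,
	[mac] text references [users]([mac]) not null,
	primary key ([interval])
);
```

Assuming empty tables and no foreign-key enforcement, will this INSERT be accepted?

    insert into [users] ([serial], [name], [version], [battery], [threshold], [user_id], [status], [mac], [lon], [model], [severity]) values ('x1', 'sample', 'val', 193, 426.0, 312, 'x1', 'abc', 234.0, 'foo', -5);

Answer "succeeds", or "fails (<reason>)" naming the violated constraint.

The value -5 for severity violates CHECK (severity >= 1).

fails (CHECK on severity)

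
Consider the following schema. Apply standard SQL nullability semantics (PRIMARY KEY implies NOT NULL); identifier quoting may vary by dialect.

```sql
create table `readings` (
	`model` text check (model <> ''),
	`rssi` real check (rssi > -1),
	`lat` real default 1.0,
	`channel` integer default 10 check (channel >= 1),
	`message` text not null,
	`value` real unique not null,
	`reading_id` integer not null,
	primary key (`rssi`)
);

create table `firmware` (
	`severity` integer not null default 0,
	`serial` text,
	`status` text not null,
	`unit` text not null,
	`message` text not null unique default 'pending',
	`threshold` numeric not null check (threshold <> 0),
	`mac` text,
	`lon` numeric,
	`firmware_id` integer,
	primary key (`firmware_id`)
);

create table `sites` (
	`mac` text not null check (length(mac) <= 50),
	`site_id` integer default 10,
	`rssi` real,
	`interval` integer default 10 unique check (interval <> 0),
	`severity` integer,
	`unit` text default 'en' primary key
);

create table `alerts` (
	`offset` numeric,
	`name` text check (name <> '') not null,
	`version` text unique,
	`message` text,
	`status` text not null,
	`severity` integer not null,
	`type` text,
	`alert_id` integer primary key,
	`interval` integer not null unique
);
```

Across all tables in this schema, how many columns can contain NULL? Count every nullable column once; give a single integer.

readings: 3 nullable (model, lat, channel — PK (rssi) and explicit NOT NULL columns excluded).
firmware: 3 nullable (serial, mac, lon — PK (firmware_id) and explicit NOT NULL columns excluded).
sites: 4 nullable (site_id, rssi, interval, severity — PK (unit) and explicit NOT NULL columns excluded).
alerts: 4 nullable (offset, version, message, type — PK (alert_id) and explicit NOT NULL columns excluded).
Total: 3 + 3 + 4 + 4 = 14.

14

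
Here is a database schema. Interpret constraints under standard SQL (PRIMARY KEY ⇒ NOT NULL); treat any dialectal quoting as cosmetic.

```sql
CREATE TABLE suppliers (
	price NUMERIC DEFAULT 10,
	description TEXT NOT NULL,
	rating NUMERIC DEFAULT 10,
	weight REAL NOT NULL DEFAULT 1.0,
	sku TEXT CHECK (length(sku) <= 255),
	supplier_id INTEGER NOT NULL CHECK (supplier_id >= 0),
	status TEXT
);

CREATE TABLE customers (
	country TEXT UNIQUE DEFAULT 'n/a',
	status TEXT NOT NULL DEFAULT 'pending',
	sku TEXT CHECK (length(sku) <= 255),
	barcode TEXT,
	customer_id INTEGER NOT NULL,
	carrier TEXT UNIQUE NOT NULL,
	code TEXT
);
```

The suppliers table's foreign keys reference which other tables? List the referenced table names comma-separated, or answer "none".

none

No column in suppliers has a REFERENCES clause.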